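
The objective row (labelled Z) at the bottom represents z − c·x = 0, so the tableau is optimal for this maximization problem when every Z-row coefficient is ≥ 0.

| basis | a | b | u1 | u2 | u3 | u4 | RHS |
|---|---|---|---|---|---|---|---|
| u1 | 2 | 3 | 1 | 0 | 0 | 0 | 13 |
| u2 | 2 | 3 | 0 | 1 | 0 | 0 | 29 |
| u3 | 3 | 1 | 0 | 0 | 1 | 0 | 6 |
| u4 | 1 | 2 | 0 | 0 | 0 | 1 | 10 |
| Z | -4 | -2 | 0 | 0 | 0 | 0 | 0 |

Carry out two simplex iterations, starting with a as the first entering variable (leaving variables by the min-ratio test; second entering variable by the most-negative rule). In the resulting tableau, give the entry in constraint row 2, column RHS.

16

Ratio test on column a — row 1: 13/2 = 13/2; row 2: 29/2 = 29/2; row 3: 6/3 = 2; row 4: 10/1 = 10. Minimum is 2 at row 3 (u3 leaves); pivot element 3.
Divide row 3 by 3; eliminate column a from the other rows.
Second iteration: most negative Z-row entry is -2/3 in column b, so b enters.
Ratio test on column b — row 1: 9/(7/3) = 27/7; row 2: 25/(7/3) = 75/7; row 3: 2/(1/3) = 6; row 4: 8/(5/3) = 24/5. Minimum is 27/7 at row 1 (u1 leaves); pivot element 7/3.
Divide row 1 by 7/3; eliminate column b from the other rows.
After both pivots, the entry at constraint row 2, column RHS is 16.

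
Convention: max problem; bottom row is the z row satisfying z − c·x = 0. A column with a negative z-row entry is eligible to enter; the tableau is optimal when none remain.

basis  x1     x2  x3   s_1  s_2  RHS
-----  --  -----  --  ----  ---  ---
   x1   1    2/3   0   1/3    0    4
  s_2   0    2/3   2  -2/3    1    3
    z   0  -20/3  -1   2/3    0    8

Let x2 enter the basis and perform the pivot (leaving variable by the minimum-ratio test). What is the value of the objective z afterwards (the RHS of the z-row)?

38

Ratio test on column x2 — row 1: 4/(2/3) = 6; row 2: 3/(2/3) = 9/2. Minimum is 9/2 at row 2 (s_2 leaves); pivot element 2/3.
Pivot on row 2; the z-row RHS becomes 8 − (-20/3)·(9/2) = 38.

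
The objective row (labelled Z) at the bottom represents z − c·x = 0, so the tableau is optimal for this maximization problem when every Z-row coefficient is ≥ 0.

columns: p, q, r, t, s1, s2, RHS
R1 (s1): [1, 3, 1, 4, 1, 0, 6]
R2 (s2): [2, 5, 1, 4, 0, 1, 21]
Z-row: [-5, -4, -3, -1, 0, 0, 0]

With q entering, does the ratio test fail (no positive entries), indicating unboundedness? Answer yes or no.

no

Column q has positive entries in row(s) 1, 2, so the ratio test bounds it — not unbounded.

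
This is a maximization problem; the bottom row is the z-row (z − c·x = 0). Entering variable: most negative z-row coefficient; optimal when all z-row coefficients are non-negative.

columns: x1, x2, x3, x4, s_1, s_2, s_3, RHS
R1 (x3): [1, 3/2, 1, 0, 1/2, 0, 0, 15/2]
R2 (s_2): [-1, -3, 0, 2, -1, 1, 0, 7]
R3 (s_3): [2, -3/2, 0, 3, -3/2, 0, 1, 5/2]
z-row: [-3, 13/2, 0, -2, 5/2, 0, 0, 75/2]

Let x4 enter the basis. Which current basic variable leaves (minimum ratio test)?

Column x4 entries and ratios — x3: 0 ≤ 0, skip; s_2: 7/2 = 7/2; s_3: (5/2)/3 = 5/6.
Smallest ratio is 5/6 in the row of s_3, so s_3 leaves.

s_3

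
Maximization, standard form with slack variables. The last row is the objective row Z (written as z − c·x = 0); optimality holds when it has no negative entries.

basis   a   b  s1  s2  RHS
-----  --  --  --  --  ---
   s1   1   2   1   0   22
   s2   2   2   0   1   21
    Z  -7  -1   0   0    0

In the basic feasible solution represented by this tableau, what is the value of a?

0

a is not in the basis, so in the current basic feasible solution a = 0.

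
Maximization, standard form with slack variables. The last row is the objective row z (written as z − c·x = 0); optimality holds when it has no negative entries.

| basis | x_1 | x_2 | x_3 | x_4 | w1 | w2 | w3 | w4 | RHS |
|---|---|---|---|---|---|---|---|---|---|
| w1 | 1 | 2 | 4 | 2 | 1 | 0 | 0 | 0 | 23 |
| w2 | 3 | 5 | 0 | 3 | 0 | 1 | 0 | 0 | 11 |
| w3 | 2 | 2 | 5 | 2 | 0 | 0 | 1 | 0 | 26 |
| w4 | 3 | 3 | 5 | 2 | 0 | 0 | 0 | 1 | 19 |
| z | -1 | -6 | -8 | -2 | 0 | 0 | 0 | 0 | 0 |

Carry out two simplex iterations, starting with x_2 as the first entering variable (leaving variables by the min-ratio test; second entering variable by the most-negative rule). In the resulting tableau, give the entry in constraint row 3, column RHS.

46/5

Ratio test on column x_2 — row 1: 23/2 = 23/2; row 2: 11/5 = 11/5; row 3: 26/2 = 13; row 4: 19/3 = 19/3. Minimum is 11/5 at row 2 (w2 leaves); pivot element 5.
Divide row 2 by 5; eliminate column x_2 from the other rows.
Second iteration: most negative z-row entry is -8 in column x_3, so x_3 enters.
Ratio test on column x_3 — row 1: (93/5)/4 = 93/20; row 2: entry 0 ≤ 0; row 3: (108/5)/5 = 108/25; row 4: (62/5)/5 = 62/25. Minimum is 62/25 at row 4 (w4 leaves); pivot element 5.
Divide row 4 by 5; eliminate column x_3 from the other rows.
After both pivots, the entry at constraint row 3, column RHS is 46/5.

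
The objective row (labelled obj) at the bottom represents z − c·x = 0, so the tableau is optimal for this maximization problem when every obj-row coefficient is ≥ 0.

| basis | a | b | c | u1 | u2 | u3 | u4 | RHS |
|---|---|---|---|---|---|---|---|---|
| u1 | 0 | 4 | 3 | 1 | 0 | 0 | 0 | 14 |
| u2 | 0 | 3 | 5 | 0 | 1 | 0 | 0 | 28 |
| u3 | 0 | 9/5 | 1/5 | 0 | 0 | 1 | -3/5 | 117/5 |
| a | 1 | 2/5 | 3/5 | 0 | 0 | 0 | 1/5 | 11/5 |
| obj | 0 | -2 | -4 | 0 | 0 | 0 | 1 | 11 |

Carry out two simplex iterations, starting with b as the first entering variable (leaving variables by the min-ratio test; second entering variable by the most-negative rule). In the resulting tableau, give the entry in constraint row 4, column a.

10/3

Ratio test on column b — row 1: 14/4 = 7/2; row 2: 28/3 = 28/3; row 3: (117/5)/(9/5) = 13; row 4: (11/5)/(2/5) = 11/2. Minimum is 7/2 at row 1 (u1 leaves); pivot element 4.
Divide row 1 by 4; eliminate column b from the other rows.
Second iteration: most negative obj-row entry is -5/2 in column c, so c enters.
Ratio test on column c — row 1: (7/2)/(3/4) = 14/3; row 2: (35/2)/(11/4) = 70/11; row 3: entry -23/20 ≤ 0; row 4: (4/5)/(3/10) = 8/3. Minimum is 8/3 at row 4 (a leaves); pivot element 3/10.
Divide row 4 by 3/10; eliminate column c from the other rows.
After both pivots, the entry at constraint row 4, column a is 10/3.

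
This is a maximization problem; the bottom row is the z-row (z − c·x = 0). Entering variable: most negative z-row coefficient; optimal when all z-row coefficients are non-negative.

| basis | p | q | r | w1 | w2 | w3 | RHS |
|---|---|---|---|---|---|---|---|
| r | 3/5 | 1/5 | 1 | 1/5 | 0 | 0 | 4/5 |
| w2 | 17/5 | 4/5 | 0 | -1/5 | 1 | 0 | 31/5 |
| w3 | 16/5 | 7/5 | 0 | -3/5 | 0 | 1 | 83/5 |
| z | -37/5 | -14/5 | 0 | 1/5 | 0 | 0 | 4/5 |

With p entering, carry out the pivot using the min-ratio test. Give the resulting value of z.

32/3

Ratio test on column p — row 1: (4/5)/(3/5) = 4/3; row 2: (31/5)/(17/5) = 31/17; row 3: (83/5)/(16/5) = 83/16. Minimum is 4/3 at row 1 (r leaves); pivot element 3/5.
Pivot on row 1; the z-row RHS becomes 4/5 − (-37/5)·(4/3) = 32/3.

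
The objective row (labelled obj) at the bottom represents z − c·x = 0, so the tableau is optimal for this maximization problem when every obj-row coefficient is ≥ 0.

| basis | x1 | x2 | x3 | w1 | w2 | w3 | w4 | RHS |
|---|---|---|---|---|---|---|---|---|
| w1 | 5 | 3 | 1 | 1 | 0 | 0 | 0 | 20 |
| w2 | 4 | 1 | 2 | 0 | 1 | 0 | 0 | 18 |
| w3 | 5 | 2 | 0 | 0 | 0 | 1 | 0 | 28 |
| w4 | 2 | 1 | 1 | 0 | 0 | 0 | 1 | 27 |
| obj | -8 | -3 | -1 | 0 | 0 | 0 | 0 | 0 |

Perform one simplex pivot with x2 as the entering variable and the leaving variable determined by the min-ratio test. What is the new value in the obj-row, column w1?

Ratio test on column x2 — row 1: 20/3 = 20/3; row 2: 18/1 = 18; row 3: 28/2 = 14; row 4: 27/1 = 27. Minimum is 20/3 at row 1 (w1 leaves); pivot element 3.
Divide row 1 by 3; eliminate column x2 from the other rows.
obj-row update in column w1: 0 − (-3)·(1/3) = 1.

1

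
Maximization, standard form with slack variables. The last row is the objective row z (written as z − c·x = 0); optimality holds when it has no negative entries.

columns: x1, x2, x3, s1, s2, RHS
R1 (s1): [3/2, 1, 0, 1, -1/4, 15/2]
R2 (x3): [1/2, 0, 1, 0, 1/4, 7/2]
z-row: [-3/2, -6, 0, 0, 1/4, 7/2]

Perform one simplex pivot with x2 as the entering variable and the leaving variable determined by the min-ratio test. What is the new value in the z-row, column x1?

Ratio test on column x2 — row 1: (15/2)/1 = 15/2; row 2: entry 0 ≤ 0. Minimum is 15/2 at row 1 (s1 leaves); pivot element 1.
Divide row 1 by 1; eliminate column x2 from the other rows.
z-row update in column x1: -3/2 − (-6)·(3/2) = 15/2.

15/2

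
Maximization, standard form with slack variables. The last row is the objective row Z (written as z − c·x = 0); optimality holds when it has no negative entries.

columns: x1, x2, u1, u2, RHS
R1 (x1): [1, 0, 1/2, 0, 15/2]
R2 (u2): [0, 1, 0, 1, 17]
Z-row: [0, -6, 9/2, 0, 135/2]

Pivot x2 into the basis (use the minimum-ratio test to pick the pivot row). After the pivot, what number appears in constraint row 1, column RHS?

15/2

Ratio test on column x2 — row 1: entry 0 ≤ 0; row 2: 17/1 = 17. Minimum is 17 at row 2 (u2 leaves); pivot element 1.
Divide row 2 by 1; eliminate column x2 from the other rows.
Row 1 update in column RHS: 15/2 − 0·17 = 15/2.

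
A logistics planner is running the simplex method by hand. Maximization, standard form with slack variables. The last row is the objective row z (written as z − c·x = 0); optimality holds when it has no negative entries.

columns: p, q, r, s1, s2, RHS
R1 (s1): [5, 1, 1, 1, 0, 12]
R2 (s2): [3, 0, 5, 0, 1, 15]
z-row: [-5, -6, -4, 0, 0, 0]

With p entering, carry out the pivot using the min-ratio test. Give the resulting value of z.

Ratio test on column p — row 1: 12/5 = 12/5; row 2: 15/3 = 5. Minimum is 12/5 at row 1 (s1 leaves); pivot element 5.
Pivot on row 1; the z-row RHS becomes 0 − (-5)·(12/5) = 12.

12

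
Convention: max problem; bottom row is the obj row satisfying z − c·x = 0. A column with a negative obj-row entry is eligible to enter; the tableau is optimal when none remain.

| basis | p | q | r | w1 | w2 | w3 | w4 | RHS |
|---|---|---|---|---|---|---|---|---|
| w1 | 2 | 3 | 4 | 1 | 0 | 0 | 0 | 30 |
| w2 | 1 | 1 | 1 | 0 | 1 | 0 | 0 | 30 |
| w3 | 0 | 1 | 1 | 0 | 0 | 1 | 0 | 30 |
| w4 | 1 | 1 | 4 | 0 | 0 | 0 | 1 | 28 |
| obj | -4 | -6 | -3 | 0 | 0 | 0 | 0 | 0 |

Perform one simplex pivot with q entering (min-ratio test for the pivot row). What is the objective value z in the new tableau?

60

Ratio test on column q — row 1: 30/3 = 10; row 2: 30/1 = 30; row 3: 30/1 = 30; row 4: 28/1 = 28. Minimum is 10 at row 1 (w1 leaves); pivot element 3.
Pivot on row 1; the obj-row RHS becomes 0 − (-6)·10 = 60.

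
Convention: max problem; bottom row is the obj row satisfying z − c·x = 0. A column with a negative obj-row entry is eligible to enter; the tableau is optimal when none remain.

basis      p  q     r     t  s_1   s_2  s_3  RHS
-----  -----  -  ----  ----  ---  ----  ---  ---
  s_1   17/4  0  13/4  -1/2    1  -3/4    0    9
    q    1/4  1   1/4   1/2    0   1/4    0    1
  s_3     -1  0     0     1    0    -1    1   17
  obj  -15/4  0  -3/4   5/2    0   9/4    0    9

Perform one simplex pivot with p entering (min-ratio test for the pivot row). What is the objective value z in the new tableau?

Ratio test on column p — row 1: 9/(17/4) = 36/17; row 2: 1/(1/4) = 4; row 3: entry -1 ≤ 0. Minimum is 36/17 at row 1 (s_1 leaves); pivot element 17/4.
Pivot on row 1; the obj-row RHS becomes 9 − (-15/4)·(36/17) = 288/17.

288/17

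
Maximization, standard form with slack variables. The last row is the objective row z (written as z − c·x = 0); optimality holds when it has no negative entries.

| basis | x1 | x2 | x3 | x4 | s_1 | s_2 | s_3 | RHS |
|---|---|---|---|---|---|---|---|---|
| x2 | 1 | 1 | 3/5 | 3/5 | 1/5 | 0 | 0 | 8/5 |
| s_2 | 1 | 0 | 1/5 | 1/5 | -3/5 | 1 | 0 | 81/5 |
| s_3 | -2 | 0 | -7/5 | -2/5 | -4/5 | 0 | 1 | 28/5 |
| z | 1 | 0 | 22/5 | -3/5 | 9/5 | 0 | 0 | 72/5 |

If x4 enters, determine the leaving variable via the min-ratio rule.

x2

Column x4 entries and ratios — x2: (8/5)/(3/5) = 8/3; s_2: (81/5)/(1/5) = 81; s_3: -2/5 ≤ 0, skip.
Smallest ratio is 8/3 in the row of x2, so x2 leaves.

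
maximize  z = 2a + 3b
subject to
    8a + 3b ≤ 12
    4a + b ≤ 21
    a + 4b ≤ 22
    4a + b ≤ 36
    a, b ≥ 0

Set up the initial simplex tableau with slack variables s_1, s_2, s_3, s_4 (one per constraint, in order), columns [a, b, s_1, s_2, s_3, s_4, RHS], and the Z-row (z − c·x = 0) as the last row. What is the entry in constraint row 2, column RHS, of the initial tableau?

The RHS of constraint 2 is b_2 = 21.

21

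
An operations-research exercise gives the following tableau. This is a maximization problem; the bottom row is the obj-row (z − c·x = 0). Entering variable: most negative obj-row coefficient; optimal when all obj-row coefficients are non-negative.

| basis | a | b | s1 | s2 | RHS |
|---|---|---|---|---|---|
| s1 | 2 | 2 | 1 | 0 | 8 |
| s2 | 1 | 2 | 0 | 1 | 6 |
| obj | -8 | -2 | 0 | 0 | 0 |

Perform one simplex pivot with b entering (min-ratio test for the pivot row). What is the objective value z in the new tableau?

Ratio test on column b — row 1: 8/2 = 4; row 2: 6/2 = 3. Minimum is 3 at row 2 (s2 leaves); pivot element 2.
Pivot on row 2; the obj-row RHS becomes 0 − (-2)·3 = 6.

6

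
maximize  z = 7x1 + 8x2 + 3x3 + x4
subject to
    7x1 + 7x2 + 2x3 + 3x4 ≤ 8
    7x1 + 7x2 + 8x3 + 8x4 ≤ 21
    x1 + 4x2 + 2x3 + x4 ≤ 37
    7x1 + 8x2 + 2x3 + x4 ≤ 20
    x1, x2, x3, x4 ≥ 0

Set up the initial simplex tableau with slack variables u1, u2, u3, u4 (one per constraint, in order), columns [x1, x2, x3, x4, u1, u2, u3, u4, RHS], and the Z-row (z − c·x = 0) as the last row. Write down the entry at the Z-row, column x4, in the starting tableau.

The Z-row carries the negated objective coefficients: the x4 entry is -1.

-1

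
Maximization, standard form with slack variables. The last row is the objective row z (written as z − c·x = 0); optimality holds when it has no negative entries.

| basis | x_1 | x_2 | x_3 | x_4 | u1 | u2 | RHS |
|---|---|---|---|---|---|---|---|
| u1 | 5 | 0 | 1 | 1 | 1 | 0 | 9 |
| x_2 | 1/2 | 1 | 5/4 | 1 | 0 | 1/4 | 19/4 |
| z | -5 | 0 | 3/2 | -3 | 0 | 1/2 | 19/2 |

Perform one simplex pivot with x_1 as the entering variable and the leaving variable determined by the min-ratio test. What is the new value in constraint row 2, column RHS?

77/20

Ratio test on column x_1 — row 1: 9/5 = 9/5; row 2: (19/4)/(1/2) = 19/2. Minimum is 9/5 at row 1 (u1 leaves); pivot element 5.
Divide row 1 by 5; eliminate column x_1 from the other rows.
Row 2 update in column RHS: 19/4 − (1/2)·(9/5) = 77/20.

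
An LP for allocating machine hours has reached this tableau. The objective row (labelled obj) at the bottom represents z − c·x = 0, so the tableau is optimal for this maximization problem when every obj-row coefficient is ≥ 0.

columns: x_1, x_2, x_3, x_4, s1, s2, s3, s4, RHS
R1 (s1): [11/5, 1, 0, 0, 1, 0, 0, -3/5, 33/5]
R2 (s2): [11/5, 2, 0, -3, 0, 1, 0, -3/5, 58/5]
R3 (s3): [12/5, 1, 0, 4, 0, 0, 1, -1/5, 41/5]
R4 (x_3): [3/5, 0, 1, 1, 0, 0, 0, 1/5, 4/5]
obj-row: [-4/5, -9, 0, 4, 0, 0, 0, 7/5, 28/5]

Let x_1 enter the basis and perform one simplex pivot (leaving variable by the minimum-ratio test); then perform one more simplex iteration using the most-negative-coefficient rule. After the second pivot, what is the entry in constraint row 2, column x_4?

Ratio test on column x_1 — row 1: (33/5)/(11/5) = 3; row 2: (58/5)/(11/5) = 58/11; row 3: (41/5)/(12/5) = 41/12; row 4: (4/5)/(3/5) = 4/3. Minimum is 4/3 at row 4 (x_3 leaves); pivot element 3/5.
Divide row 4 by 3/5; eliminate column x_1 from the other rows.
Second iteration: most negative obj-row entry is -9 in column x_2, so x_2 enters.
Ratio test on column x_2 — row 1: (11/3)/1 = 11/3; row 2: (26/3)/2 = 13/3; row 3: 5/1 = 5; row 4: entry 0 ≤ 0. Minimum is 11/3 at row 1 (s1 leaves); pivot element 1.
Divide row 1 by 1; eliminate column x_2 from the other rows.
After both pivots, the entry at constraint row 2, column x_4 is 2/3.

2/3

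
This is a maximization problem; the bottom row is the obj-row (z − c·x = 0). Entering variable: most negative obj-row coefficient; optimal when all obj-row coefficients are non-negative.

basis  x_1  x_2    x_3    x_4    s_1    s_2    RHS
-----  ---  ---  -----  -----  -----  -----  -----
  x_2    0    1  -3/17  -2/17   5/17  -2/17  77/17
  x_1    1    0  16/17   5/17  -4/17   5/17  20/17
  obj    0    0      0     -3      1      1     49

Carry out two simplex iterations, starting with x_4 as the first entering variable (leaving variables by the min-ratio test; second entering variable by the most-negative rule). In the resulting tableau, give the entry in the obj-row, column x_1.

Ratio test on column x_4 — row 1: entry -2/17 ≤ 0; row 2: (20/17)/(5/17) = 4. Minimum is 4 at row 2 (x_1 leaves); pivot element 5/17.
Divide row 2 by 5/17; eliminate column x_4 from the other rows.
Second iteration: most negative obj-row entry is -7/5 in column s_1, so s_1 enters.
Ratio test on column s_1 — row 1: 5/(1/5) = 25; row 2: entry -4/5 ≤ 0. Minimum is 25 at row 1 (x_2 leaves); pivot element 1/5.
Divide row 1 by 1/5; eliminate column s_1 from the other rows.
After both pivots, the entry at the obj-row, column x_1 is 13.

13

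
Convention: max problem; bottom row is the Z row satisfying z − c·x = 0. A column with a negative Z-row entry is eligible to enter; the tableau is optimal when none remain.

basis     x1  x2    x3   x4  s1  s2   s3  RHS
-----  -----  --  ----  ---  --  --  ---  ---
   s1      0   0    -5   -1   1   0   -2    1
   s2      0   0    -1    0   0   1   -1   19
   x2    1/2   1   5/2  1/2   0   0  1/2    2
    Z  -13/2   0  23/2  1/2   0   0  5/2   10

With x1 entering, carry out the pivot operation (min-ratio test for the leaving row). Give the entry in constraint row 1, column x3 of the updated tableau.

Ratio test on column x1 — row 1: entry 0 ≤ 0; row 2: entry 0 ≤ 0; row 3: 2/(1/2) = 4. Minimum is 4 at row 3 (x2 leaves); pivot element 1/2.
Divide row 3 by 1/2; eliminate column x1 from the other rows.
Row 1 update in column x3: -5 − 0·5 = -5.

-5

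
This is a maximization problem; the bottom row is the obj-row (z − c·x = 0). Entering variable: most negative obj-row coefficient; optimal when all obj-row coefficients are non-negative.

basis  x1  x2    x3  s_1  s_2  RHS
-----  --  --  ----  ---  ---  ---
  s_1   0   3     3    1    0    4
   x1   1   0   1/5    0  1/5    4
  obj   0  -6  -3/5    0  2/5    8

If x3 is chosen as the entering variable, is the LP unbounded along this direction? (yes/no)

no

Column x3 has positive entries in row(s) 1, 2, so the ratio test bounds it — not unbounded.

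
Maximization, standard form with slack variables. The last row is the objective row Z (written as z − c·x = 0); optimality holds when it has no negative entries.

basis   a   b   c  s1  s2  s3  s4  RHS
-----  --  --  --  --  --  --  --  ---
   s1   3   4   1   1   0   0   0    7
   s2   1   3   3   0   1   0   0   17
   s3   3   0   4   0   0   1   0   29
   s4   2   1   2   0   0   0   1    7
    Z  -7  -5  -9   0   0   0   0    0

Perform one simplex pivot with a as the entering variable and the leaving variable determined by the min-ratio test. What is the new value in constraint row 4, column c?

4/3

Ratio test on column a — row 1: 7/3 = 7/3; row 2: 17/1 = 17; row 3: 29/3 = 29/3; row 4: 7/2 = 7/2. Minimum is 7/3 at row 1 (s1 leaves); pivot element 3.
Divide row 1 by 3; eliminate column a from the other rows.
Row 4 update in column c: 2 − 2·(1/3) = 4/3.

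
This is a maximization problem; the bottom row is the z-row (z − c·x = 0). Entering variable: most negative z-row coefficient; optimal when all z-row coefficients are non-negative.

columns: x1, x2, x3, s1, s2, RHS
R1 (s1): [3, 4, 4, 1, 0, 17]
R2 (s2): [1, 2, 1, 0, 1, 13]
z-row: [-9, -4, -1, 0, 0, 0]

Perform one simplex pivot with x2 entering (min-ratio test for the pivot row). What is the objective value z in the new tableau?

17

Ratio test on column x2 — row 1: 17/4 = 17/4; row 2: 13/2 = 13/2. Minimum is 17/4 at row 1 (s1 leaves); pivot element 4.
Pivot on row 1; the z-row RHS becomes 0 − (-4)·(17/4) = 17.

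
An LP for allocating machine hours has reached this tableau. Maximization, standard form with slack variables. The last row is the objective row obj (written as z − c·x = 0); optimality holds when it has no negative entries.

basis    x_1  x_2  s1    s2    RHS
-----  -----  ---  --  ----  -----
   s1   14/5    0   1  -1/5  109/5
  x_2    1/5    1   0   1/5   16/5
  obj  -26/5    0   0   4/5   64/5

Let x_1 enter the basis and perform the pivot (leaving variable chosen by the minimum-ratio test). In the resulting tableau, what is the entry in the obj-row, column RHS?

373/7

Ratio test on column x_1 — row 1: (109/5)/(14/5) = 109/14; row 2: (16/5)/(1/5) = 16. Minimum is 109/14 at row 1 (s1 leaves); pivot element 14/5.
Divide row 1 by 14/5; eliminate column x_1 from the other rows.
obj-row update in column RHS: 64/5 − (-26/5)·(109/14) = 373/7.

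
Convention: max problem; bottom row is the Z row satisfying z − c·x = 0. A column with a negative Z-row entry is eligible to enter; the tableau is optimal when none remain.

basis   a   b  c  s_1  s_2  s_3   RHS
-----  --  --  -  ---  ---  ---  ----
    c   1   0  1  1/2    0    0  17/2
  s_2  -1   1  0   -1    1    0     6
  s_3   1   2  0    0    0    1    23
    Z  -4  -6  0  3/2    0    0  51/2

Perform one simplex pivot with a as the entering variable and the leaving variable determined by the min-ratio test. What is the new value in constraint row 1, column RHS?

Ratio test on column a — row 1: (17/2)/1 = 17/2; row 2: entry -1 ≤ 0; row 3: 23/1 = 23. Minimum is 17/2 at row 1 (c leaves); pivot element 1.
Divide row 1 by 1; eliminate column a from the other rows.
In the new row 1, the RHS entry is the old entry divided by the pivot: (17/2)/1 = 17/2.

17/2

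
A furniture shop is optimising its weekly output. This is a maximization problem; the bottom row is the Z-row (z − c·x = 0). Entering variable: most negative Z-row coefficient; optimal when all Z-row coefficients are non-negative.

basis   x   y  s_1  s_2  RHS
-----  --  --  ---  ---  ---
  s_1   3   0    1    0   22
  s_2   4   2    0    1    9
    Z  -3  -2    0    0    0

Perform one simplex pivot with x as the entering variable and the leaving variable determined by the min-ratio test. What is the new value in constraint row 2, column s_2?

Ratio test on column x — row 1: 22/3 = 22/3; row 2: 9/4 = 9/4. Minimum is 9/4 at row 2 (s_2 leaves); pivot element 4.
Divide row 2 by 4; eliminate column x from the other rows.
In the new row 2, the s_2 entry is the old entry divided by the pivot: 1/4 = 1/4.

1/4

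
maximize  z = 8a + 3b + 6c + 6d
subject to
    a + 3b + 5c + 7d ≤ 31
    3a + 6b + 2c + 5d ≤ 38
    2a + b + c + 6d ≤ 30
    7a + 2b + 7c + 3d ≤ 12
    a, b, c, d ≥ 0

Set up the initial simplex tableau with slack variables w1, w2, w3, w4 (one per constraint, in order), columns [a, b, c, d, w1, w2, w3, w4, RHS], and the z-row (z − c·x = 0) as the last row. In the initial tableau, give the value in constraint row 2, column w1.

0

Slack w1 belongs to constraint 1; its column is the unit vector e_1, so the entry in row 2 is 0.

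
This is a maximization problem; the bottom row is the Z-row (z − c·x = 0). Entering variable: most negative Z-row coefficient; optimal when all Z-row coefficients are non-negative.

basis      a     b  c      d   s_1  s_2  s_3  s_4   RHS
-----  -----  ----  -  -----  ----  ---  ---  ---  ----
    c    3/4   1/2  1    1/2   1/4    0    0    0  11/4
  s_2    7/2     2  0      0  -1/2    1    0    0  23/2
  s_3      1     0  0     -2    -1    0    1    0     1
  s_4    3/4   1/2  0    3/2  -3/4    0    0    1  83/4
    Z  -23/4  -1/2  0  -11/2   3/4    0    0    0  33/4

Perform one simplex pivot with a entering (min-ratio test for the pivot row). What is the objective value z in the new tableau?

14

Ratio test on column a — row 1: (11/4)/(3/4) = 11/3; row 2: (23/2)/(7/2) = 23/7; row 3: 1/1 = 1; row 4: (83/4)/(3/4) = 83/3. Minimum is 1 at row 3 (s_3 leaves); pivot element 1.
Pivot on row 3; the Z-row RHS becomes 33/4 − (-23/4)·1 = 14.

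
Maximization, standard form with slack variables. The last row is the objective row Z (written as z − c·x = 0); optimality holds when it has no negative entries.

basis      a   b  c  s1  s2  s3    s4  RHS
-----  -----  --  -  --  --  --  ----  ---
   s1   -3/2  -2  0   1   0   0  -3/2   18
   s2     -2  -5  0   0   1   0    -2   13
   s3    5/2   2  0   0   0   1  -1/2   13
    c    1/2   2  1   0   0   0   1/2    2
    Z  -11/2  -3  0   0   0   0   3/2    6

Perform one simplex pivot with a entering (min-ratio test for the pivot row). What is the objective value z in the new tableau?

28

Ratio test on column a — row 1: entry -3/2 ≤ 0; row 2: entry -2 ≤ 0; row 3: 13/(5/2) = 26/5; row 4: 2/(1/2) = 4. Minimum is 4 at row 4 (c leaves); pivot element 1/2.
Pivot on row 4; the Z-row RHS becomes 6 − (-11/2)·4 = 28.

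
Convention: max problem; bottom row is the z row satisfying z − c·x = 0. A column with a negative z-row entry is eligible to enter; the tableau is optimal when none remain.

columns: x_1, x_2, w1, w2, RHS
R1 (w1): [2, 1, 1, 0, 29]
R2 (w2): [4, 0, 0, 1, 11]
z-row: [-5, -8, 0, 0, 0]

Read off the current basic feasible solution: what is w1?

29

w1 is basic (row 1); its value is the RHS of that row, 29.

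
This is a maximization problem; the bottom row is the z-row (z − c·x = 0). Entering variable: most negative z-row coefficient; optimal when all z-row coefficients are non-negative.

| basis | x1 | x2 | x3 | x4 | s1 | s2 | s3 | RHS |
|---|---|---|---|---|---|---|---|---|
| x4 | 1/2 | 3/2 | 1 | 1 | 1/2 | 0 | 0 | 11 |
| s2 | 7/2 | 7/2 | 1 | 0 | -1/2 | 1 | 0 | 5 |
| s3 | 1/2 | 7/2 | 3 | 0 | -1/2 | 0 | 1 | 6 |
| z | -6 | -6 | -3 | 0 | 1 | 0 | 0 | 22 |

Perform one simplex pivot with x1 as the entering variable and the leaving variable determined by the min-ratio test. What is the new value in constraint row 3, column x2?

3

Ratio test on column x1 — row 1: 11/(1/2) = 22; row 2: 5/(7/2) = 10/7; row 3: 6/(1/2) = 12. Minimum is 10/7 at row 2 (s2 leaves); pivot element 7/2.
Divide row 2 by 7/2; eliminate column x1 from the other rows.
Row 3 update in column x2: 7/2 − (1/2)·1 = 3.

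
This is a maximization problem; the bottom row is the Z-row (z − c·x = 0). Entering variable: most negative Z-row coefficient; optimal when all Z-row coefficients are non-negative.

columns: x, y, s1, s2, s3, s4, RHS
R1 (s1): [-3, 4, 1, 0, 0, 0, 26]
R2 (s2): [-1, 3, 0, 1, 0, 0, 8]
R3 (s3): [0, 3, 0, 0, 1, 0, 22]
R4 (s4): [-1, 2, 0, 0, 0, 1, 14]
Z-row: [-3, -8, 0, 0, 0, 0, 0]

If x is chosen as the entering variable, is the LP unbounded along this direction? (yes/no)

Every constraint-row entry in column x is ≤ 0, so increasing x is unbounded.

yes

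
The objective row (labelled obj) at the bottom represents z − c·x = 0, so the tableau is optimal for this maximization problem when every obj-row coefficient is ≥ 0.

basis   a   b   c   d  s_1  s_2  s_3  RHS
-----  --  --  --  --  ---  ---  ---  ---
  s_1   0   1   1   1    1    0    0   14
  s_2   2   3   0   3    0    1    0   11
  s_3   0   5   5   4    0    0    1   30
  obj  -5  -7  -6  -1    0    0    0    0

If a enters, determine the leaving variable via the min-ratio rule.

s_2

Column a entries and ratios — s_1: 0 ≤ 0, skip; s_2: 11/2 = 11/2; s_3: 0 ≤ 0, skip.
Smallest ratio is 11/2 in the row of s_2, so s_2 leaves.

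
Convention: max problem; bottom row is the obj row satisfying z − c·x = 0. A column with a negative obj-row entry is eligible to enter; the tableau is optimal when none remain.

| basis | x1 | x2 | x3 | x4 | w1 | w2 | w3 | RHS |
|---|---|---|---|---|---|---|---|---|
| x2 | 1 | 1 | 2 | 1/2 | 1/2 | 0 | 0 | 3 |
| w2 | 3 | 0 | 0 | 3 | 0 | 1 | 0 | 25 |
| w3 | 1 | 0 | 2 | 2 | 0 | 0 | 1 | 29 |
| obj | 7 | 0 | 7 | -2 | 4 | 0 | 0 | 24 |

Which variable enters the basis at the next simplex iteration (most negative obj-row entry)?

Negative obj-row entries: x4: -2.
The most negative is -2 in column x4, so x4 enters.

x4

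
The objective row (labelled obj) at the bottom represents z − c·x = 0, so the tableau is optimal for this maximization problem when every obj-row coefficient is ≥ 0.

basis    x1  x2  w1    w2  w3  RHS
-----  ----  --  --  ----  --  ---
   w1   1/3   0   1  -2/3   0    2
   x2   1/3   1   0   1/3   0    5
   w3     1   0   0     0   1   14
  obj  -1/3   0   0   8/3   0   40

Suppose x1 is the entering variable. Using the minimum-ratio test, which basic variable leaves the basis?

Column x1 entries and ratios — w1: 2/(1/3) = 6; x2: 5/(1/3) = 15; w3: 14/1 = 14.
Smallest ratio is 6 in the row of w1, so w1 leaves.

w1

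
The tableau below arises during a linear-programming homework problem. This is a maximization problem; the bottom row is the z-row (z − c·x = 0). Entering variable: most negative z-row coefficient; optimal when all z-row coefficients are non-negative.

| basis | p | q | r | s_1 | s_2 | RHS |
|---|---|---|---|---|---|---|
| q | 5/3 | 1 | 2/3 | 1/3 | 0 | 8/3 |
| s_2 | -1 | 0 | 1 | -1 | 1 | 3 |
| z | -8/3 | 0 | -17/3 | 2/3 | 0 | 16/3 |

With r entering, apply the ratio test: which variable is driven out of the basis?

s_2

Column r entries and ratios — q: (8/3)/(2/3) = 4; s_2: 3/1 = 3.
Smallest ratio is 3 in the row of s_2, so s_2 leaves.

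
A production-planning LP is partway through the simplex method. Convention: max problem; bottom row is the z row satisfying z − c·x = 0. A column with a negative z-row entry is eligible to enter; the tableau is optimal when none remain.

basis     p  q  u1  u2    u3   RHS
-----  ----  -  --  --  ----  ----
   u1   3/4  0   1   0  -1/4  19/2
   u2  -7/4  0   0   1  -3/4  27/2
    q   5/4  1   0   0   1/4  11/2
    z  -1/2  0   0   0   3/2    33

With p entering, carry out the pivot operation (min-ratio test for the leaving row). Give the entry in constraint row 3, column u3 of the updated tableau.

Ratio test on column p — row 1: (19/2)/(3/4) = 38/3; row 2: entry -7/4 ≤ 0; row 3: (11/2)/(5/4) = 22/5. Minimum is 22/5 at row 3 (q leaves); pivot element 5/4.
Divide row 3 by 5/4; eliminate column p from the other rows.
In the new row 3, the u3 entry is the old entry divided by the pivot: (1/4)/(5/4) = 1/5.

1/5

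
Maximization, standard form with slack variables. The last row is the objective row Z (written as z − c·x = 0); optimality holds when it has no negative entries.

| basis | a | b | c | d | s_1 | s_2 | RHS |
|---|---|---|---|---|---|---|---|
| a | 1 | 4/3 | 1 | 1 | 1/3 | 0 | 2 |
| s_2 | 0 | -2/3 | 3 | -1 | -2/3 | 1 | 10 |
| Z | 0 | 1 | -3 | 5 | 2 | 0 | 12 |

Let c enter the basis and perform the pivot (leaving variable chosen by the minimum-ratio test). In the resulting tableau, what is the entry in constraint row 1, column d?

Ratio test on column c — row 1: 2/1 = 2; row 2: 10/3 = 10/3. Minimum is 2 at row 1 (a leaves); pivot element 1.
Divide row 1 by 1; eliminate column c from the other rows.
In the new row 1, the d entry is the old entry divided by the pivot: 1/1 = 1.

1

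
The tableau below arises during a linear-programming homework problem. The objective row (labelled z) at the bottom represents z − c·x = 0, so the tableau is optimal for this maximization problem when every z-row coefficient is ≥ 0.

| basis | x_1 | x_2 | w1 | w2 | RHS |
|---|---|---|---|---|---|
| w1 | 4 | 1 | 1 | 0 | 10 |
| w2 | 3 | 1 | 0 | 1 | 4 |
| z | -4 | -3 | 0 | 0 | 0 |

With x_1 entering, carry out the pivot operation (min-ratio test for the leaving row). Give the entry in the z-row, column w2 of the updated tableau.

4/3

Ratio test on column x_1 — row 1: 10/4 = 5/2; row 2: 4/3 = 4/3. Minimum is 4/3 at row 2 (w2 leaves); pivot element 3.
Divide row 2 by 3; eliminate column x_1 from the other rows.
z-row update in column w2: 0 − (-4)·(1/3) = 4/3.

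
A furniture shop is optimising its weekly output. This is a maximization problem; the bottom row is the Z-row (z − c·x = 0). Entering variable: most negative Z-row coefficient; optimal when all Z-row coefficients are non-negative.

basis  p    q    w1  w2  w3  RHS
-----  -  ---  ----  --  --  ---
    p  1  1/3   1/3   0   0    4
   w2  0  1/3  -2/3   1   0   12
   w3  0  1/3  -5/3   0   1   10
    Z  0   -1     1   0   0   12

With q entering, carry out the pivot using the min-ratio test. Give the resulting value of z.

Ratio test on column q — row 1: 4/(1/3) = 12; row 2: 12/(1/3) = 36; row 3: 10/(1/3) = 30. Minimum is 12 at row 1 (p leaves); pivot element 1/3.
Pivot on row 1; the Z-row RHS becomes 12 − (-1)·12 = 24.

24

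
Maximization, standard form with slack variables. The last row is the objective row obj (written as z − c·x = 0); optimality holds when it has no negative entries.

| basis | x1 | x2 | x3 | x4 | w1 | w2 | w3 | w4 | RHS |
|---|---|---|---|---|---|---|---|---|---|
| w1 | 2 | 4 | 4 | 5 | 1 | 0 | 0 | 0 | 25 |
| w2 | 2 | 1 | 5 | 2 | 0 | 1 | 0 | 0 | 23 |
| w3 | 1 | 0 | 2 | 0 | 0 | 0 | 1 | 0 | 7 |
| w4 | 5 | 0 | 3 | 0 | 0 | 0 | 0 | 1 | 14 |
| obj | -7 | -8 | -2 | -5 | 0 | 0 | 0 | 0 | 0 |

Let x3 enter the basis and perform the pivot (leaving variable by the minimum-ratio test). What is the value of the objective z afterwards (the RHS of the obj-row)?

Ratio test on column x3 — row 1: 25/4 = 25/4; row 2: 23/5 = 23/5; row 3: 7/2 = 7/2; row 4: 14/3 = 14/3. Minimum is 7/2 at row 3 (w3 leaves); pivot element 2.
Pivot on row 3; the obj-row RHS becomes 0 − (-2)·(7/2) = 7.

7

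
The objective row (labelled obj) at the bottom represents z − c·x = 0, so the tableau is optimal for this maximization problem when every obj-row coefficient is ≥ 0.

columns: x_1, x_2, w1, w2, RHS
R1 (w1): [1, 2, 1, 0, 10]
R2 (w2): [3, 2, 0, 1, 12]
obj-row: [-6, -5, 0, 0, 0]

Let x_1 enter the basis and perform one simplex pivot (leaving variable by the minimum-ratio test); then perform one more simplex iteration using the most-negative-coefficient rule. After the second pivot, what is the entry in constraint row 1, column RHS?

9/2

Ratio test on column x_1 — row 1: 10/1 = 10; row 2: 12/3 = 4. Minimum is 4 at row 2 (w2 leaves); pivot element 3.
Divide row 2 by 3; eliminate column x_1 from the other rows.
Second iteration: most negative obj-row entry is -1 in column x_2, so x_2 enters.
Ratio test on column x_2 — row 1: 6/(4/3) = 9/2; row 2: 4/(2/3) = 6. Minimum is 9/2 at row 1 (w1 leaves); pivot element 4/3.
Divide row 1 by 4/3; eliminate column x_2 from the other rows.
After both pivots, the entry at constraint row 1, column RHS is 9/2.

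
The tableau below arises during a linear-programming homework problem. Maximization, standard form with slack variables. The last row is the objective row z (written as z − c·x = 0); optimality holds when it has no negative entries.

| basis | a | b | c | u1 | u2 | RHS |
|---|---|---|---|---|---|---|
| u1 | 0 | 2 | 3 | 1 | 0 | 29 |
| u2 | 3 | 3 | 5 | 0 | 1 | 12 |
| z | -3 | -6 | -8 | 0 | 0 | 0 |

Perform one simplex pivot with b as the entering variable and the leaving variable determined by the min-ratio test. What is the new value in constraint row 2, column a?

1

Ratio test on column b — row 1: 29/2 = 29/2; row 2: 12/3 = 4. Minimum is 4 at row 2 (u2 leaves); pivot element 3.
Divide row 2 by 3; eliminate column b from the other rows.
In the new row 2, the a entry is the old entry divided by the pivot: 3/3 = 1.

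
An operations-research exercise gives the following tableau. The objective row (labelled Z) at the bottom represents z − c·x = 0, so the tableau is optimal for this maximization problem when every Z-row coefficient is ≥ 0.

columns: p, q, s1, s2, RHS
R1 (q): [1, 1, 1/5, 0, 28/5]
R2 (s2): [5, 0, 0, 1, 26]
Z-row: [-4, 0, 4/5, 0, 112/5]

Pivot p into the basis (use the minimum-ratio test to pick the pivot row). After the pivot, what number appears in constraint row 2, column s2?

1/5

Ratio test on column p — row 1: (28/5)/1 = 28/5; row 2: 26/5 = 26/5. Minimum is 26/5 at row 2 (s2 leaves); pivot element 5.
Divide row 2 by 5; eliminate column p from the other rows.
In the new row 2, the s2 entry is the old entry divided by the pivot: 1/5 = 1/5.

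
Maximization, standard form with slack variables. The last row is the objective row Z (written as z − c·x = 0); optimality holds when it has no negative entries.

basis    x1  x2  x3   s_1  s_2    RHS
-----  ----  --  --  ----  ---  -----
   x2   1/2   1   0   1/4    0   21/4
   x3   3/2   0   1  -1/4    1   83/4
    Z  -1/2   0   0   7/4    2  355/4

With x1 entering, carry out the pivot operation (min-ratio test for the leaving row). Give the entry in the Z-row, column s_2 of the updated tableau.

Ratio test on column x1 — row 1: (21/4)/(1/2) = 21/2; row 2: (83/4)/(3/2) = 83/6. Minimum is 21/2 at row 1 (x2 leaves); pivot element 1/2.
Divide row 1 by 1/2; eliminate column x1 from the other rows.
Z-row update in column s_2: 2 − (-1/2)·0 = 2.

2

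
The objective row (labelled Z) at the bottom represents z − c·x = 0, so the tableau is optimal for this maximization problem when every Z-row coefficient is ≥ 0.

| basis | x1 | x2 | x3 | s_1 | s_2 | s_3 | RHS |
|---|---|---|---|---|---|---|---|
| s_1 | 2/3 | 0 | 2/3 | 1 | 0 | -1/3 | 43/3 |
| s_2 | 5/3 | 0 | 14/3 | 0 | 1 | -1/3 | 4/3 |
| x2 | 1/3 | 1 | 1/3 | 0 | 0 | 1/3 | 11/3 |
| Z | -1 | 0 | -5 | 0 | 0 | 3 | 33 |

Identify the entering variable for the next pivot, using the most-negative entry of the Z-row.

x3

Negative Z-row entries: x1: -1, x3: -5.
The most negative is -5 in column x3, so x3 enters.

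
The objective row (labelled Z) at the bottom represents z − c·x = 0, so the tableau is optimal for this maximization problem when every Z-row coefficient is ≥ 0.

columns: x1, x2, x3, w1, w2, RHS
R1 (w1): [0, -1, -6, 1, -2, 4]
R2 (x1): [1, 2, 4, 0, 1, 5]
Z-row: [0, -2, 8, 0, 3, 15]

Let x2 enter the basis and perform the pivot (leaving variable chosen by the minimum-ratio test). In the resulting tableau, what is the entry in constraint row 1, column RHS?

13/2

Ratio test on column x2 — row 1: entry -1 ≤ 0; row 2: 5/2 = 5/2. Minimum is 5/2 at row 2 (x1 leaves); pivot element 2.
Divide row 2 by 2; eliminate column x2 from the other rows.
Row 1 update in column RHS: 4 − (-1)·(5/2) = 13/2.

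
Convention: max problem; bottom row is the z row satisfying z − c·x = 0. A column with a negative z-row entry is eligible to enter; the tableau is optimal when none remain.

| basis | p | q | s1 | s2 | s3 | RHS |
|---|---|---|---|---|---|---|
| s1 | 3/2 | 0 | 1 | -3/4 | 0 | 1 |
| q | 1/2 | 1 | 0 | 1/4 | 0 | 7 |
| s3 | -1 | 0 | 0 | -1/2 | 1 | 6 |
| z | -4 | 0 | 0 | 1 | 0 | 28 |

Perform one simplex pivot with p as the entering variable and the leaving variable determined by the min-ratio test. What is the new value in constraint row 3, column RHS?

Ratio test on column p — row 1: 1/(3/2) = 2/3; row 2: 7/(1/2) = 14; row 3: entry -1 ≤ 0. Minimum is 2/3 at row 1 (s1 leaves); pivot element 3/2.
Divide row 1 by 3/2; eliminate column p from the other rows.
Row 3 update in column RHS: 6 − (-1)·(2/3) = 20/3.

20/3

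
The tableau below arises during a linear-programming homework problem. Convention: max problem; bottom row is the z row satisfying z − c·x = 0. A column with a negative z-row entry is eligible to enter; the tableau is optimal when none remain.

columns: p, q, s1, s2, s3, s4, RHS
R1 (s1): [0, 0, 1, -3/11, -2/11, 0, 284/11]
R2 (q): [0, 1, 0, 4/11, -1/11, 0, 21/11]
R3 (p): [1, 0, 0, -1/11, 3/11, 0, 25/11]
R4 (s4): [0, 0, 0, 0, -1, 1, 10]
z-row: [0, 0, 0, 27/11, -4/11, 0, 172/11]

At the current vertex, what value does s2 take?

0

s2 is not in the basis, so in the current basic feasible solution s2 = 0.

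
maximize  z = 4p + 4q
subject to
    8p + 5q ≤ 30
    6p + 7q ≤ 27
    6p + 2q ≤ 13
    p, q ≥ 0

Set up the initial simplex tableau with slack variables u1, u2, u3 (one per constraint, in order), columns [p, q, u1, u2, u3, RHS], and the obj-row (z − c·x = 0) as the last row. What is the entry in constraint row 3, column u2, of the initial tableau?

Slack u2 belongs to constraint 2; its column is the unit vector e_2, so the entry in row 3 is 0.

0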